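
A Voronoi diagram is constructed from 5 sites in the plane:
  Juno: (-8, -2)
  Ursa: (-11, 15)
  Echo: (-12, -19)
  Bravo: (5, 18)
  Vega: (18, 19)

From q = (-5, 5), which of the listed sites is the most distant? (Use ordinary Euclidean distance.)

Since √ is increasing, it suffices to compare squared distances:
d²(q, Juno) = (-5−(-8))² + (5−(-2))² = 9 + 49 = 58
d²(q, Ursa) = (-5−(-11))² + (5−15)² = 36 + 100 = 136
d²(q, Echo) = (-5−(-12))² + (5−(-19))² = 49 + 576 = 625
d²(q, Bravo) = (-5−5)² + (5−18)² = 100 + 169 = 269
d²(q, Vega) = (-5−18)² + (5−19)² = 529 + 196 = 725
The largest is to Vega.

Vega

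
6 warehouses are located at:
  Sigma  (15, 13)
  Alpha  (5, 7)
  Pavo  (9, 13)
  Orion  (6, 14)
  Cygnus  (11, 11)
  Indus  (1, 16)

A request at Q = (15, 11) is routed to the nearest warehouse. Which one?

Sigma

Squared Euclidean distances:
d²(Q, Sigma) = (15−15)² + (11−13)² = 0 + 4 = 4
d²(Q, Alpha) = (15−5)² + (11−7)² = 100 + 16 = 116
d²(Q, Pavo) = (15−9)² + (11−13)² = 36 + 4 = 40
d²(Q, Orion) = (15−6)² + (11−14)² = 81 + 9 = 90
d²(Q, Cygnus) = (15−11)² + (11−11)² = 16 + 0 = 16
d²(Q, Indus) = (15−1)² + (11−16)² = 196 + 25 = 221
Sigma is nearest.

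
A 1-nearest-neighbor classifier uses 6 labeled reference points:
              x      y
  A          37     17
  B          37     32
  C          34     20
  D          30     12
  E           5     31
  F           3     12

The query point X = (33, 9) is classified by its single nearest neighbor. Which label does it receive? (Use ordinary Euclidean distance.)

Squared Euclidean distances:
|XA|² = 16 + 64 = 80
|XB|² = 16 + 529 = 545
|XC|² = 1 + 121 = 122
|XD|² = 9 + 9 = 18
|XE|² = 784 + 484 = 1268
|XF|² = 900 + 9 = 909
Minimum is at D.

D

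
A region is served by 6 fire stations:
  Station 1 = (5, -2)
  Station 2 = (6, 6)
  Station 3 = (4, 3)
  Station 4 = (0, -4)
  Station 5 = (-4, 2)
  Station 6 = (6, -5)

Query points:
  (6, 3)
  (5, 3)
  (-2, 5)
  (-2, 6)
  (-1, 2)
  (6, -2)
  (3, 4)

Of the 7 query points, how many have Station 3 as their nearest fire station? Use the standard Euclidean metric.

(6, 3) — d² to each: Station 1:26, Station 2:9, Station 3:4, Station 4:85, Station 5:101, Station 6:64 → nearest is Station 3
(5, 3) — d² to each: Station 1:25, Station 2:10, Station 3:1, Station 4:74, Station 5:82, Station 6:65 → nearest is Station 3
(-2, 5) — d² to each: Station 1:98, Station 2:65, Station 3:40, Station 4:85, Station 5:13, Station 6:164 → nearest is Station 5
(-2, 6) — d² to each: Station 1:113, Station 2:64, Station 3:45, Station 4:104, Station 5:20, Station 6:185 → nearest is Station 5
(-1, 2) — d² to each: Station 1:52, Station 2:65, Station 3:26, Station 4:37, Station 5:9, Station 6:98 → nearest is Station 5
(6, -2) — d² to each: Station 1:1, Station 2:64, Station 3:29, Station 4:40, Station 5:116, Station 6:9 → nearest is Station 1
(3, 4) — d² to each: Station 1:40, Station 2:13, Station 3:2, Station 4:73, Station 5:53, Station 6:90 → nearest is Station 3
3 of the 7 points have Station 3 as nearest.

3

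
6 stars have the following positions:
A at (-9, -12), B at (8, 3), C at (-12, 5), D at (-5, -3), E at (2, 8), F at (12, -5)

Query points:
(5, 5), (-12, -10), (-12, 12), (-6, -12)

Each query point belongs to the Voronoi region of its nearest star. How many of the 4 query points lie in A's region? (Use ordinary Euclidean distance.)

(5, 5) — d² to each: A:485, B:13, C:289, D:164, E:18, F:149 → nearest is B
(-12, -10) — d² to each: A:13, B:569, C:225, D:98, E:520, F:601 → nearest is A
(-12, 12) — d² to each: A:585, B:481, C:49, D:274, E:212, F:865 → nearest is C
(-6, -12) — d² to each: A:9, B:421, C:325, D:82, E:464, F:373 → nearest is A
2 of the 4 points have A as nearest.

2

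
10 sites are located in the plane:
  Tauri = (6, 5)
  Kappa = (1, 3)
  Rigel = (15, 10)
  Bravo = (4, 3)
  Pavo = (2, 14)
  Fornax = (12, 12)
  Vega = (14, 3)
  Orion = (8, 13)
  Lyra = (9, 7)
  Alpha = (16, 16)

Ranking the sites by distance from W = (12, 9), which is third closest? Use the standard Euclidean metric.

Lyra

Squared Euclidean distances:
d²(W, Tauri) = 36 + 16 = 52
d²(W, Kappa) = 121 + 36 = 157
d²(W, Rigel) = 9 + 1 = 10
d²(W, Bravo) = 64 + 36 = 100
d²(W, Pavo) = 100 + 25 = 125
d²(W, Fornax) = 0 + 9 = 9
d²(W, Vega) = 4 + 36 = 40
d²(W, Orion) = 16 + 16 = 32
d²(W, Lyra) = 9 + 4 = 13
d²(W, Alpha) = 16 + 49 = 65
Sorted ascending: Fornax, Rigel, Lyra, Orion, … — the third-nearest is Lyra.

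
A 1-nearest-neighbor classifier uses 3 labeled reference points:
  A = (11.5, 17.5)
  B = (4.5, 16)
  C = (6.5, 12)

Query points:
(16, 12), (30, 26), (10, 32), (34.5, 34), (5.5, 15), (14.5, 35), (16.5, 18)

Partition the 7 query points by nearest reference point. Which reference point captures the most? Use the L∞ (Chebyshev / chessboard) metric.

(16, 12) — d to each: A:5.5, B:11.5, C:9.5 → nearest is A
(30, 26) — d to each: A:18.5, B:25.5, C:23.5 → nearest is A
(10, 32) — d to each: A:14.5, B:16, C:20 → nearest is A
(34.5, 34) — d to each: A:23, B:30, C:28 → nearest is A
(5.5, 15) — d to each: A:6, B:1, C:3 → nearest is B
(14.5, 35) — d to each: A:17.5, B:19, C:23 → nearest is A
(16.5, 18) — d to each: A:5, B:12, C:10 → nearest is A
Tally — A:6, B:1. A captures the most (6).

A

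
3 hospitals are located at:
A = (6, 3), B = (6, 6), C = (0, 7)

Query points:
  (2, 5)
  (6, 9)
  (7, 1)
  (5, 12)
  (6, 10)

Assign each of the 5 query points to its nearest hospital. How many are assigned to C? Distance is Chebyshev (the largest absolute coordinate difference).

(2, 5) — d to each: A:4, B:4, C:2 → nearest is C
(6, 9) — d to each: A:6, B:3, C:6 → nearest is B
(7, 1) — d to each: A:2, B:5, C:7 → nearest is A
(5, 12) — d to each: A:9, B:6, C:5 → nearest is C
(6, 10) — d to each: A:7, B:4, C:6 → nearest is B
2 of the 5 points have C as nearest.

2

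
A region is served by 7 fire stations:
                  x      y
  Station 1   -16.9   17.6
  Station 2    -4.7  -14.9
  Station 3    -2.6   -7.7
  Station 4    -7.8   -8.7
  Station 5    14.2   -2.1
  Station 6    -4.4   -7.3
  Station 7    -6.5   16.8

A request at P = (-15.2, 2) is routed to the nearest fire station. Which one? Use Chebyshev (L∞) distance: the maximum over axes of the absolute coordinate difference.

Station 4

d(P, Station 1) = max(1.7, 15.6) = 15.6
d(P, Station 2) = max(10.5, 16.9) = 16.9
d(P, Station 3) = max(12.6, 9.7) = 12.6
d(P, Station 4) = max(7.4, 10.7) = 10.7
d(P, Station 5) = max(29.4, 4.1) = 29.4
d(P, Station 6) = max(10.8, 9.3) = 10.8
d(P, Station 7) = max(8.7, 14.8) = 14.8
The smallest is to Station 4, so P lies in the Voronoi region of Station 4.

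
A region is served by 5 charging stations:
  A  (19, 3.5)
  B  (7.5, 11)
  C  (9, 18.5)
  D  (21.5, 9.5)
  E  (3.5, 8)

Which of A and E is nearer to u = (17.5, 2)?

A

Compare squared distances:
|uA|² = (17.5−19)² + (2−3.5)² = 2.25 + 2.25 = 4.5
|uE|² = (17.5−3.5)² + (2−8)² = 196 + 36 = 232
4.5 < 232, so A is closer.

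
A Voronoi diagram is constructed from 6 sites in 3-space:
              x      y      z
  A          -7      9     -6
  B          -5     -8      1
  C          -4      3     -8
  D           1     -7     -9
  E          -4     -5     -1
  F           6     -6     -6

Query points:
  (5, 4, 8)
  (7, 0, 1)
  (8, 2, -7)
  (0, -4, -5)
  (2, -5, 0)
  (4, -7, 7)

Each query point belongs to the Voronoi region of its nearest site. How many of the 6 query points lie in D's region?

1

(5, 4, 8) — d² to each: A:365, B:293, C:338, D:426, E:243, F:297 → nearest is E
(7, 0, 1) — d² to each: A:326, B:208, C:211, D:185, E:150, F:86 → nearest is F
(8, 2, -7) — d² to each: A:275, B:333, C:146, D:134, E:229, F:69 → nearest is F
(0, -4, -5) — d² to each: A:219, B:77, C:74, D:26, E:33, F:41 → nearest is D
(2, -5, 0) — d² to each: A:313, B:59, C:164, D:86, E:37, F:53 → nearest is E
(4, -7, 7) — d² to each: A:546, B:118, C:389, D:265, E:132, F:174 → nearest is B
1 of the 6 points has D as nearest.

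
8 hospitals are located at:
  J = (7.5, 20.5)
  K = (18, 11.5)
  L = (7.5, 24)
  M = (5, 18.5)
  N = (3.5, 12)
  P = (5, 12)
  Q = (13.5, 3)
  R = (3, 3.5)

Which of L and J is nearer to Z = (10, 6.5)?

Compare squared distances:
|ZL|² = (10−7.5)² + (6.5−24)² = 6.25 + 306.25 = 312.5
|ZJ|² = (10−7.5)² + (6.5−20.5)² = 6.25 + 196 = 202.25
312.5 > 202.25, so J is closer.

J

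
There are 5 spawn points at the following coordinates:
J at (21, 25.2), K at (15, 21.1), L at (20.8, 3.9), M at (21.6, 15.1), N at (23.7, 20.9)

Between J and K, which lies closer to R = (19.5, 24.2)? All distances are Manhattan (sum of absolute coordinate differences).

J

d(R,J) = |19.5−21| + |24.2−25.2| = 1.5 + 1 = 2.5
d(R,K) = |19.5−15| + |24.2−21.1| = 4.5 + 3.1 = 7.6
2.5 < 7.6, so J is closer.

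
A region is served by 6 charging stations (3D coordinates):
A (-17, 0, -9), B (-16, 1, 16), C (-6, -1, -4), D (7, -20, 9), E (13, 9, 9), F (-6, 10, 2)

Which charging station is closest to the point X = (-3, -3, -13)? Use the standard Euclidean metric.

C

Compare squared distances (the ordering matches that of the actual distances):
|XA|² = (-3−(-17))² + (-3−0)² + (-13−(-9))² = 196 + 9 + 16 = 221
|XB|² = (-3−(-16))² + (-3−1)² + (-13−16)² = 169 + 16 + 841 = 1026
|XC|² = (-3−(-6))² + (-3−(-1))² + (-13−(-4))² = 9 + 4 + 81 = 94
|XD|² = (-3−7)² + (-3−(-20))² + (-13−9)² = 100 + 289 + 484 = 873
|XE|² = (-3−13)² + (-3−9)² + (-13−9)² = 256 + 144 + 484 = 884
|XF|² = (-3−(-6))² + (-3−10)² + (-13−2)² = 9 + 169 + 225 = 403
The smallest is to C, so X lies in the Voronoi region of C.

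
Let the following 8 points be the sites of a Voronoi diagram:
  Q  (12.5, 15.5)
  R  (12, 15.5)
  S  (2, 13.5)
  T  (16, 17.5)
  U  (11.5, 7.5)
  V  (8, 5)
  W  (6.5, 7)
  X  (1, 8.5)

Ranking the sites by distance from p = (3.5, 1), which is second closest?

Since √ is increasing, it suffices to compare squared distances:
|pQ|² = (3.5−12.5)² + (1−15.5)² = 81 + 210.25 = 291.25
|pR|² = (3.5−12)² + (1−15.5)² = 72.25 + 210.25 = 282.5
|pS|² = (3.5−2)² + (1−13.5)² = 2.25 + 156.25 = 158.5
|pT|² = (3.5−16)² + (1−17.5)² = 156.25 + 272.25 = 428.5
|pU|² = (3.5−11.5)² + (1−7.5)² = 64 + 42.25 = 106.25
|pV|² = (3.5−8)² + (1−5)² = 20.25 + 16 = 36.25
|pW|² = (3.5−6.5)² + (1−7)² = 9 + 36 = 45
|pX|² = (3.5−1)² + (1−8.5)² = 6.25 + 56.25 = 62.5
Sorted ascending: V, W, X, … — the second-nearest is W.

W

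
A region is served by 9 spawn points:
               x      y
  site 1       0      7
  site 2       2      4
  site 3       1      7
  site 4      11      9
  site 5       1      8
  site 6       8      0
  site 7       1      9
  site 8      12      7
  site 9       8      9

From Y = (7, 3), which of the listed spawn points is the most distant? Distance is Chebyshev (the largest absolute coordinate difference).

site 1

d(Y, site 1) = max(7, 4) = 7
d(Y, site 2) = max(5, 1) = 5
d(Y, site 3) = max(6, 4) = 6
d(Y, site 4) = max(4, 6) = 6
d(Y, site 5) = max(6, 5) = 6
d(Y, site 6) = max(1, 3) = 3
d(Y, site 7) = max(6, 6) = 6
d(Y, site 8) = max(5, 4) = 5
d(Y, site 9) = max(1, 6) = 6
The largest is to site 1.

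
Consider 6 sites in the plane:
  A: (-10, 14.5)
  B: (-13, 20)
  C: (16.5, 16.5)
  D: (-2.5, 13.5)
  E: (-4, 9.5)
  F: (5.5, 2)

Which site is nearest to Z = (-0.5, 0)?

Squared Euclidean distances:
|ZA|² = (-0.5−(-10))² + (0−14.5)² = 90.25 + 210.25 = 300.5
|ZB|² = (-0.5−(-13))² + (0−20)² = 156.25 + 400 = 556.25
|ZC|² = (-0.5−16.5)² + (0−16.5)² = 289 + 272.25 = 561.25
|ZD|² = (-0.5−(-2.5))² + (0−13.5)² = 4 + 182.25 = 186.25
|ZE|² = (-0.5−(-4))² + (0−9.5)² = 12.25 + 90.25 = 102.5
|ZF|² = (-0.5−5.5)² + (0−2)² = 36 + 4 = 40
Minimum is at F.

F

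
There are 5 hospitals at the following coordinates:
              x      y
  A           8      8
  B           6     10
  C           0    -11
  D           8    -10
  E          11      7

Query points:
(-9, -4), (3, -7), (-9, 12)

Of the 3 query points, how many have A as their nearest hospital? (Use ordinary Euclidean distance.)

0

(-9, -4) — d² to each: A:433, B:421, C:130, D:325, E:521 → nearest is C
(3, -7) — d² to each: A:250, B:298, C:25, D:34, E:260 → nearest is C
(-9, 12) — d² to each: A:305, B:229, C:610, D:773, E:425 → nearest is B
0 of the 3 points have A as nearest.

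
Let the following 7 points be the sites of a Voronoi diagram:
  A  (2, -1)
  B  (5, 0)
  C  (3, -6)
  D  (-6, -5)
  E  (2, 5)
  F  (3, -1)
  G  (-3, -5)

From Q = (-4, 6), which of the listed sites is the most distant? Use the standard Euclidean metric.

Since √ is increasing, it suffices to compare squared distances:
|QA|² = (-4−2)² + (6−(-1))² = 36 + 49 = 85
|QB|² = (-4−5)² + (6−0)² = 81 + 36 = 117
|QC|² = (-4−3)² + (6−(-6))² = 49 + 144 = 193
|QD|² = (-4−(-6))² + (6−(-5))² = 4 + 121 = 125
|QE|² = (-4−2)² + (6−5)² = 36 + 1 = 37
|QF|² = (-4−3)² + (6−(-1))² = 49 + 49 = 98
|QG|² = (-4−(-3))² + (6−(-5))² = 1 + 121 = 122
The largest is to C.

C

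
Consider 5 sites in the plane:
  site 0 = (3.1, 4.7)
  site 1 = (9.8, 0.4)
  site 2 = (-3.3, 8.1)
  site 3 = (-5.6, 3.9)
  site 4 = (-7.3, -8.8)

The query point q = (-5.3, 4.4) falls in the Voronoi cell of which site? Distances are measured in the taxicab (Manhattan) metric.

site 3

d(q, site 0) = |-5.3−3.1| + |4.4−4.7| = 8.4 + 0.3 = 8.7
d(q, site 1) = |-5.3−9.8| + |4.4−0.4| = 15.1 + 4 = 19.1
d(q, site 2) = |-5.3−(-3.3)| + |4.4−8.1| = 2 + 3.7 = 5.7
d(q, site 3) = |-5.3−(-5.6)| + |4.4−3.9| = 0.3 + 0.5 = 0.8
d(q, site 4) = |-5.3−(-7.3)| + |4.4−(-8.8)| = 2 + 13.2 = 15.2
The smallest is to site 3, so q lies in the Voronoi region of site 3.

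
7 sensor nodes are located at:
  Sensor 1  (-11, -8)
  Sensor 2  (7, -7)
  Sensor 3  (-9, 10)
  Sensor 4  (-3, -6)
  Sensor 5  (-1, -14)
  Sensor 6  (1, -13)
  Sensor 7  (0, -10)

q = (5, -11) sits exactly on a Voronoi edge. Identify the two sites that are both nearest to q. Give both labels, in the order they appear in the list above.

Squared distances from q to each site:
d²(q, Sensor 1) = (5−(-11))² + (-11−(-8))² = 256 + 9 = 265
d²(q, Sensor 2) = (5−7)² + (-11−(-7))² = 4 + 16 = 20
d²(q, Sensor 3) = (5−(-9))² + (-11−10)² = 196 + 441 = 637
d²(q, Sensor 4) = (5−(-3))² + (-11−(-6))² = 64 + 25 = 89
d²(q, Sensor 5) = (5−(-1))² + (-11−(-14))² = 36 + 9 = 45
d²(q, Sensor 6) = (5−1)² + (-11−(-13))² = 16 + 4 = 20
d²(q, Sensor 7) = (5−0)² + (-11−(-10))² = 25 + 1 = 26
q is equidistant from Sensor 2 and Sensor 6 (both at squared distance 20), and every other site is strictly farther — so q lies on the Sensor 2–Sensor 6 Voronoi edge.

Sensor 2 and Sensor 6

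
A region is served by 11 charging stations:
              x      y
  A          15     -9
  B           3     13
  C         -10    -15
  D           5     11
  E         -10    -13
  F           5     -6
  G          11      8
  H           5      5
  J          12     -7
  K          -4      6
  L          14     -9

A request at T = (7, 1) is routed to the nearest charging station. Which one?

H

Compare squared distances (the ordering matches that of the actual distances):
|TA|² = (7−15)² + (1−(-9))² = 64 + 100 = 164
|TB|² = (7−3)² + (1−13)² = 16 + 144 = 160
|TC|² = (7−(-10))² + (1−(-15))² = 289 + 256 = 545
|TD|² = (7−5)² + (1−11)² = 4 + 100 = 104
|TE|² = (7−(-10))² + (1−(-13))² = 289 + 196 = 485
|TF|² = (7−5)² + (1−(-6))² = 4 + 49 = 53
|TG|² = (7−11)² + (1−8)² = 16 + 49 = 65
|TH|² = (7−5)² + (1−5)² = 4 + 16 = 20
|TJ|² = (7−12)² + (1−(-7))² = 25 + 64 = 89
|TK|² = (7−(-4))² + (1−6)² = 121 + 25 = 146
|TL|² = (7−14)² + (1−(-9))² = 49 + 100 = 149
Minimum is at H.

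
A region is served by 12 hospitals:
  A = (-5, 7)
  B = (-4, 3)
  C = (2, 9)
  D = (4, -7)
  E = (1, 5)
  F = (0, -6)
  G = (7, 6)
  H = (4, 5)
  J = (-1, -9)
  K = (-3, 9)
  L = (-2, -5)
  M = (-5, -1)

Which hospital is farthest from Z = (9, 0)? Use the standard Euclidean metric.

Compare squared distances (the ordering matches that of the actual distances):
|ZA|² = (9−(-5))² + (0−7)² = 196 + 49 = 245
|ZB|² = (9−(-4))² + (0−3)² = 169 + 9 = 178
|ZC|² = (9−2)² + (0−9)² = 49 + 81 = 130
|ZD|² = (9−4)² + (0−(-7))² = 25 + 49 = 74
|ZE|² = (9−1)² + (0−5)² = 64 + 25 = 89
|ZF|² = (9−0)² + (0−(-6))² = 81 + 36 = 117
|ZG|² = (9−7)² + (0−6)² = 4 + 36 = 40
|ZH|² = (9−4)² + (0−5)² = 25 + 25 = 50
|ZJ|² = (9−(-1))² + (0−(-9))² = 100 + 81 = 181
|ZK|² = (9−(-3))² + (0−9)² = 144 + 81 = 225
|ZL|² = (9−(-2))² + (0−(-5))² = 121 + 25 = 146
|ZM|² = (9−(-5))² + (0−(-1))² = 196 + 1 = 197
The largest is to A.

A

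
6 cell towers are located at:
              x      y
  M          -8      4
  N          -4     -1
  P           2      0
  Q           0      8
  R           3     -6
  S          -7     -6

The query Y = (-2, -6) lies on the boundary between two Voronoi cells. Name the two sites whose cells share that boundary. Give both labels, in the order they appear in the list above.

Squared distances from Y to each site:
|YM|² = (-2−(-8))² + (-6−4)² = 36 + 100 = 136
|YN|² = (-2−(-4))² + (-6−(-1))² = 4 + 25 = 29
|YP|² = (-2−2)² + (-6−0)² = 16 + 36 = 52
|YQ|² = (-2−0)² + (-6−8)² = 4 + 196 = 200
|YR|² = (-2−3)² + (-6−(-6))² = 25 + 0 = 25
|YS|² = (-2−(-7))² + (-6−(-6))² = 25 + 0 = 25
Y is equidistant from R and S (both at squared distance 25), and every other site is strictly farther — so Y lies on the R–S Voronoi edge.

R and S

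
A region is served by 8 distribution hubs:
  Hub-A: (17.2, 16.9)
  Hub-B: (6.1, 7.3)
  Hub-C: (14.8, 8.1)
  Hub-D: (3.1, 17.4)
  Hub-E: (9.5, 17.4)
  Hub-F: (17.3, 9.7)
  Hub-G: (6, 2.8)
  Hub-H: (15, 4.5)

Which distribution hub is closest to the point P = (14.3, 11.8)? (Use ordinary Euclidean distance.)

Hub-F

Since √ is increasing, it suffices to compare squared distances:
d²(P, Hub-A) = (14.3−17.2)² + (11.8−16.9)² = 8.41 + 26.01 = 34.42
d²(P, Hub-B) = (14.3−6.1)² + (11.8−7.3)² = 67.24 + 20.25 = 87.49
d²(P, Hub-C) = (14.3−14.8)² + (11.8−8.1)² = 0.25 + 13.69 = 13.94
d²(P, Hub-D) = (14.3−3.1)² + (11.8−17.4)² = 125.44 + 31.36 = 156.8
d²(P, Hub-E) = (14.3−9.5)² + (11.8−17.4)² = 23.04 + 31.36 = 54.4
d²(P, Hub-F) = (14.3−17.3)² + (11.8−9.7)² = 9 + 4.41 = 13.41
d²(P, Hub-G) = (14.3−6)² + (11.8−2.8)² = 68.89 + 81 = 149.89
d²(P, Hub-H) = (14.3−15)² + (11.8−4.5)² = 0.49 + 53.29 = 53.78
Minimum is at Hub-F.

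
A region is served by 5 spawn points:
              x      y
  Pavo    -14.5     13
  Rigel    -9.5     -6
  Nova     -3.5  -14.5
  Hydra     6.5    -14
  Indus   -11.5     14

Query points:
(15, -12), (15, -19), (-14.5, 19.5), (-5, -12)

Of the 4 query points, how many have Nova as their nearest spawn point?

(15, -12) — d² to each: Pavo:1495.25, Rigel:636.25, Nova:348.5, Hydra:76.25, Indus:1378.25 → nearest is Hydra
(15, -19) — d² to each: Pavo:1894.25, Rigel:769.25, Nova:362.5, Hydra:97.25, Indus:1791.25 → nearest is Hydra
(-14.5, 19.5) — d² to each: Pavo:42.25, Rigel:675.25, Nova:1277, Hydra:1563.25, Indus:39.25 → nearest is Indus
(-5, -12) — d² to each: Pavo:715.25, Rigel:56.25, Nova:8.5, Hydra:136.25, Indus:718.25 → nearest is Nova
1 of the 4 points has Nova as nearest.

1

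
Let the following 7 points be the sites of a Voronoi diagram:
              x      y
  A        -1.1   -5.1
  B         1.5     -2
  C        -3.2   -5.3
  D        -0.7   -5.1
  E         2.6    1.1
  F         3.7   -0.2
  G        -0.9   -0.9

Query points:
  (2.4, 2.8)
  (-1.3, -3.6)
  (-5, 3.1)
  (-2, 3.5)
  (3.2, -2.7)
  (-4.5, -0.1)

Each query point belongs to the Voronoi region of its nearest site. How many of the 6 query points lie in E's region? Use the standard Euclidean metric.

(2.4, 2.8) — d² to each: A:74.66, B:23.85, C:96.97, D:72.02, E:2.93, F:10.69, G:24.58 → nearest is E
(-1.3, -3.6) — d² to each: A:2.29, B:10.4, C:6.5, D:2.61, E:37.3, F:36.56, G:7.45 → nearest is A
(-5, 3.1) — d² to each: A:82.45, B:68.26, C:73.8, D:85.73, E:61.76, F:86.58, G:32.81 → nearest is G
(-2, 3.5) — d² to each: A:74.77, B:42.5, C:78.88, D:75.65, E:26.92, F:46.18, G:20.57 → nearest is G
(3.2, -2.7) — d² to each: A:24.25, B:3.38, C:47.72, D:20.97, E:14.8, F:6.5, G:20.05 → nearest is B
(-4.5, -0.1) — d² to each: A:36.56, B:39.61, C:28.73, D:39.44, E:51.85, F:67.25, G:13.6 → nearest is G
1 of the 6 points has E as nearest.

1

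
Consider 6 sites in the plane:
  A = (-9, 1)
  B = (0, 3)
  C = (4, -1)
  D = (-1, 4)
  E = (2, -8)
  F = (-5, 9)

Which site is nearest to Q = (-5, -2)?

A

Since √ is increasing, it suffices to compare squared distances:
|QA|² = (-5−(-9))² + (-2−1)² = 16 + 9 = 25
|QB|² = (-5−0)² + (-2−3)² = 25 + 25 = 50
|QC|² = (-5−4)² + (-2−(-1))² = 81 + 1 = 82
|QD|² = (-5−(-1))² + (-2−4)² = 16 + 36 = 52
|QE|² = (-5−2)² + (-2−(-8))² = 49 + 36 = 85
|QF|² = (-5−(-5))² + (-2−9)² = 0 + 121 = 121
Minimum is at A.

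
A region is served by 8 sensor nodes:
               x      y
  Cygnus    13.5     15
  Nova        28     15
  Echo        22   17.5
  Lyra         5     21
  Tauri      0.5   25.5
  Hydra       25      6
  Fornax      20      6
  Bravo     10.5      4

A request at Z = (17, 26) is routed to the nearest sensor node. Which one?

Echo

Compare squared distances (the ordering matches that of the actual distances):
d²(Z, Cygnus) = (17−13.5)² + (26−15)² = 12.25 + 121 = 133.25
d²(Z, Nova) = (17−28)² + (26−15)² = 121 + 121 = 242
d²(Z, Echo) = (17−22)² + (26−17.5)² = 25 + 72.25 = 97.25
d²(Z, Lyra) = (17−5)² + (26−21)² = 144 + 25 = 169
d²(Z, Tauri) = (17−0.5)² + (26−25.5)² = 272.25 + 0.25 = 272.5
d²(Z, Hydra) = (17−25)² + (26−6)² = 64 + 400 = 464
d²(Z, Fornax) = (17−20)² + (26−6)² = 9 + 400 = 409
d²(Z, Bravo) = (17−10.5)² + (26−4)² = 42.25 + 484 = 526.25
Minimum is at Echo.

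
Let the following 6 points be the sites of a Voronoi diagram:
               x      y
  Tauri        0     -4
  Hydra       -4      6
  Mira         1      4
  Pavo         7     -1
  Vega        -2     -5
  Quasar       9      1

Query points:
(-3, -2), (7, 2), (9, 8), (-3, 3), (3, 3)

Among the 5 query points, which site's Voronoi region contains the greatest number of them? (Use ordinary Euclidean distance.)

(-3, -2) — d² to each: Tauri:13, Hydra:65, Mira:52, Pavo:101, Vega:10, Quasar:153 → nearest is Vega
(7, 2) — d² to each: Tauri:85, Hydra:137, Mira:40, Pavo:9, Vega:130, Quasar:5 → nearest is Quasar
(9, 8) — d² to each: Tauri:225, Hydra:173, Mira:80, Pavo:85, Vega:290, Quasar:49 → nearest is Quasar
(-3, 3) — d² to each: Tauri:58, Hydra:10, Mira:17, Pavo:116, Vega:65, Quasar:148 → nearest is Hydra
(3, 3) — d² to each: Tauri:58, Hydra:58, Mira:5, Pavo:32, Vega:89, Quasar:40 → nearest is Mira
Tally — Hydra:1, Mira:1, Vega:1, Quasar:2. Quasar captures the most (2).

Quasar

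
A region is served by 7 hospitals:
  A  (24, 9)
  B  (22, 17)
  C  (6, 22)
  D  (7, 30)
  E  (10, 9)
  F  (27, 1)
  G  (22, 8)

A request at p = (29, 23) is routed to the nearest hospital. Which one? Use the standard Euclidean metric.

Since √ is increasing, it suffices to compare squared distances:
|pA|² = 25 + 196 = 221
|pB|² = 49 + 36 = 85
|pC|² = 529 + 1 = 530
|pD|² = 484 + 49 = 533
|pE|² = 361 + 196 = 557
|pF|² = 4 + 484 = 488
|pG|² = 49 + 225 = 274
B is nearest.

B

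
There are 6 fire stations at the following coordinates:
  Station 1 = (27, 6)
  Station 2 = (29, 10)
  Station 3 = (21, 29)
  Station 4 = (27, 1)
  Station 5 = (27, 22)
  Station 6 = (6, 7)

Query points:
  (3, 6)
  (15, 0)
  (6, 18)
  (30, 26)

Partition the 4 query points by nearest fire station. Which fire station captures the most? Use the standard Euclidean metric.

Station 6

(3, 6) — d² to each: Station 1:576, Station 2:692, Station 3:853, Station 4:601, Station 5:832, Station 6:10 → nearest is Station 6
(15, 0) — d² to each: Station 1:180, Station 2:296, Station 3:877, Station 4:145, Station 5:628, Station 6:130 → nearest is Station 6
(6, 18) — d² to each: Station 1:585, Station 2:593, Station 3:346, Station 4:730, Station 5:457, Station 6:121 → nearest is Station 6
(30, 26) — d² to each: Station 1:409, Station 2:257, Station 3:90, Station 4:634, Station 5:25, Station 6:937 → nearest is Station 5
Tally — Station 5:1, Station 6:3. Station 6 captures the most (3).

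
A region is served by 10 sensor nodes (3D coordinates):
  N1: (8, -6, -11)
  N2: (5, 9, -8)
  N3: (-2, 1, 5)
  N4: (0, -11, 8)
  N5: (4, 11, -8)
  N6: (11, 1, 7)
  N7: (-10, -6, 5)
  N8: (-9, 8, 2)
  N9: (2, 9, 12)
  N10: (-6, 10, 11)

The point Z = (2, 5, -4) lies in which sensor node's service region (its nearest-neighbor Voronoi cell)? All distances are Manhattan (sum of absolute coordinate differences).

N2

d(Z,N1) = 6 + 11 + 7 = 24
d(Z,N2) = 3 + 4 + 4 = 11
d(Z,N3) = 4 + 4 + 9 = 17
d(Z,N4) = 2 + 16 + 12 = 30
d(Z,N5) = 2 + 6 + 4 = 12
d(Z,N6) = 9 + 4 + 11 = 24
d(Z,N7) = 12 + 11 + 9 = 32
d(Z,N8) = 11 + 3 + 6 = 20
d(Z,N9) = 0 + 4 + 16 = 20
d(Z, N10) = 8 + 5 + 15 = 28
The smallest is to N2, so Z lies in the Voronoi region of N2.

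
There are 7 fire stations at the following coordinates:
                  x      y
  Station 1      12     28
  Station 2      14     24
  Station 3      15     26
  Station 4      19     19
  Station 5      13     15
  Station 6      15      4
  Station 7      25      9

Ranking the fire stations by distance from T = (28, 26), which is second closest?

Squared Euclidean distances:
d²(T, Station 1) = (28−12)² + (26−28)² = 256 + 4 = 260
d²(T, Station 2) = (28−14)² + (26−24)² = 196 + 4 = 200
d²(T, Station 3) = (28−15)² + (26−26)² = 169 + 0 = 169
d²(T, Station 4) = (28−19)² + (26−19)² = 81 + 49 = 130
d²(T, Station 5) = (28−13)² + (26−15)² = 225 + 121 = 346
d²(T, Station 6) = (28−15)² + (26−4)² = 169 + 484 = 653
d²(T, Station 7) = (28−25)² + (26−9)² = 9 + 289 = 298
Sorted ascending: Station 4, Station 3, Station 2, … — the second-nearest is Station 3.

Station 3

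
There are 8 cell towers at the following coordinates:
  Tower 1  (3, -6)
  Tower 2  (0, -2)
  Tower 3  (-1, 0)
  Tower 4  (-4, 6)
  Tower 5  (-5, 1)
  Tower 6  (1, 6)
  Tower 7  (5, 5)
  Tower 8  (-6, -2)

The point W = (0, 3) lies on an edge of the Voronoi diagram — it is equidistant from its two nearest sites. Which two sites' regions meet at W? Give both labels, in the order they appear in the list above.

Squared distances from W to each site:
d²(W, Tower 1) = 9 + 81 = 90
d²(W, Tower 2) = 0 + 25 = 25
d²(W, Tower 3) = 1 + 9 = 10
d²(W, Tower 4) = 16 + 9 = 25
d²(W, Tower 5) = 25 + 4 = 29
d²(W, Tower 6) = 1 + 9 = 10
d²(W, Tower 7) = 25 + 4 = 29
d²(W, Tower 8) = 36 + 25 = 61
W is equidistant from Tower 3 and Tower 6 (both at squared distance 10), and every other site is strictly farther — so W lies on the Tower 3–Tower 6 Voronoi edge.

Tower 3 and Tower 6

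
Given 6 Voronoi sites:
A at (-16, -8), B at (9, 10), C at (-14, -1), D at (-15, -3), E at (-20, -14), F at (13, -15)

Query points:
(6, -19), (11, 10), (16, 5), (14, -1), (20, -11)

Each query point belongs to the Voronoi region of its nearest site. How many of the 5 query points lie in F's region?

2

(6, -19) — d² to each: A:605, B:850, C:724, D:697, E:701, F:65 → nearest is F
(11, 10) — d² to each: A:1053, B:4, C:746, D:845, E:1537, F:629 → nearest is B
(16, 5) — d² to each: A:1193, B:74, C:936, D:1025, E:1657, F:409 → nearest is B
(14, -1) — d² to each: A:949, B:146, C:784, D:845, E:1325, F:197 → nearest is B
(20, -11) — d² to each: A:1305, B:562, C:1256, D:1289, E:1609, F:65 → nearest is F
2 of the 5 points have F as nearest.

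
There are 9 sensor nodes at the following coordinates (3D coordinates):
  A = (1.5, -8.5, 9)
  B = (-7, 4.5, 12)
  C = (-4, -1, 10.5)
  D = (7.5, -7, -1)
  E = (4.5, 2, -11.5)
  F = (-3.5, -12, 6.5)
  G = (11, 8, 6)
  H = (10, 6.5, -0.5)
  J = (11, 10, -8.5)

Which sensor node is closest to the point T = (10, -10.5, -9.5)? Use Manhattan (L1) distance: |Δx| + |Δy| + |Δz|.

d(T,A) = |10−1.5| + |-10.5−(-8.5)| + |-9.5−9| = 8.5 + 2 + 18.5 = 29
d(T,B) = |10−(-7)| + |-10.5−4.5| + |-9.5−12| = 17 + 15 + 21.5 = 53.5
d(T,C) = |10−(-4)| + |-10.5−(-1)| + |-9.5−10.5| = 14 + 9.5 + 20 = 43.5
d(T,D) = |10−7.5| + |-10.5−(-7)| + |-9.5−(-1)| = 2.5 + 3.5 + 8.5 = 14.5
d(T,E) = |10−4.5| + |-10.5−2| + |-9.5−(-11.5)| = 5.5 + 12.5 + 2 = 20
d(T,F) = |10−(-3.5)| + |-10.5−(-12)| + |-9.5−6.5| = 13.5 + 1.5 + 16 = 31
d(T,G) = |10−11| + |-10.5−8| + |-9.5−6| = 1 + 18.5 + 15.5 = 35
d(T,H) = |10−10| + |-10.5−6.5| + |-9.5−(-0.5)| = 0 + 17 + 9 = 26
d(T,J) = |10−11| + |-10.5−10| + |-9.5−(-8.5)| = 1 + 20.5 + 1 = 22.5
D is nearest.

D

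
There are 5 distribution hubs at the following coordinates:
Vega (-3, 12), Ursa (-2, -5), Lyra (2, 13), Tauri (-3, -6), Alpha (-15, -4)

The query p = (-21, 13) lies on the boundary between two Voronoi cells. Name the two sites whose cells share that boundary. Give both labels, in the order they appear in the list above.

Vega and Alpha

Squared distances from p to each site:
d²(p, Vega) = (-21−(-3))² + (13−12)² = 324 + 1 = 325
d²(p, Ursa) = (-21−(-2))² + (13−(-5))² = 361 + 324 = 685
d²(p, Lyra) = (-21−2)² + (13−13)² = 529 + 0 = 529
d²(p, Tauri) = (-21−(-3))² + (13−(-6))² = 324 + 361 = 685
d²(p, Alpha) = (-21−(-15))² + (13−(-4))² = 36 + 289 = 325
p is equidistant from Vega and Alpha (both at squared distance 325), and every other site is strictly farther — so p lies on the Vega–Alpha Voronoi edge.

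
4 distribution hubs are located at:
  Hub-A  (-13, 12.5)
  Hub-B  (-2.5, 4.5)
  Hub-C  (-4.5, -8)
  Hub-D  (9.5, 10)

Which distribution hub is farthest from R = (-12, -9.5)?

Hub-D

Since √ is increasing, it suffices to compare squared distances:
d²(R, Hub-A) = (-12−(-13))² + (-9.5−12.5)² = 1 + 484 = 485
d²(R, Hub-B) = (-12−(-2.5))² + (-9.5−4.5)² = 90.25 + 196 = 286.25
d²(R, Hub-C) = (-12−(-4.5))² + (-9.5−(-8))² = 56.25 + 2.25 = 58.5
d²(R, Hub-D) = (-12−9.5)² + (-9.5−10)² = 462.25 + 380.25 = 842.5
The largest is to Hub-D.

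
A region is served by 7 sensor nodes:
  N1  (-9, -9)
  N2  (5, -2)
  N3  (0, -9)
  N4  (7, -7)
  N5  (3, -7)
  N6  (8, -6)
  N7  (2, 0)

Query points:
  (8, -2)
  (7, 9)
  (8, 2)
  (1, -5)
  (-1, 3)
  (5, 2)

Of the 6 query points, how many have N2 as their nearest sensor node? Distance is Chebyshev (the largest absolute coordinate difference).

(8, -2) — d to each: N1:17, N2:3, N3:8, N4:5, N5:5, N6:4, N7:6 → nearest is N2
(7, 9) — d to each: N1:18, N2:11, N3:18, N4:16, N5:16, N6:15, N7:9 → nearest is N7
(8, 2) — d to each: N1:17, N2:4, N3:11, N4:9, N5:9, N6:8, N7:6 → nearest is N2
(1, -5) — d to each: N1:10, N2:4, N3:4, N4:6, N5:2, N6:7, N7:5 → nearest is N5
(-1, 3) — d to each: N1:12, N2:6, N3:12, N4:10, N5:10, N6:9, N7:3 → nearest is N7
(5, 2) — d to each: N1:14, N2:4, N3:11, N4:9, N5:9, N6:8, N7:3 → nearest is N7
2 of the 6 points have N2 as nearest.

2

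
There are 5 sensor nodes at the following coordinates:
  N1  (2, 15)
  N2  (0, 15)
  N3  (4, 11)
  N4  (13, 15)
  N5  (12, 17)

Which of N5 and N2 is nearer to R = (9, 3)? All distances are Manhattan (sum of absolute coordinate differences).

N5

d(R,N5) = |9−12| + |3−17| = 3 + 14 = 17
d(R,N2) = |9−0| + |3−15| = 9 + 12 = 21
17 < 21, so N5 is closer.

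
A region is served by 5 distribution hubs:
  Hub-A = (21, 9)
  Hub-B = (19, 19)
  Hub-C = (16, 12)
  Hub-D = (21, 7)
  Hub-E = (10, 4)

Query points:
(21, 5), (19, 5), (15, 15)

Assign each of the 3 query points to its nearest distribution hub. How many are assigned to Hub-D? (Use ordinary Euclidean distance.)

2

(21, 5) — d² to each: Hub-A:16, Hub-B:200, Hub-C:74, Hub-D:4, Hub-E:122 → nearest is Hub-D
(19, 5) — d² to each: Hub-A:20, Hub-B:196, Hub-C:58, Hub-D:8, Hub-E:82 → nearest is Hub-D
(15, 15) — d² to each: Hub-A:72, Hub-B:32, Hub-C:10, Hub-D:100, Hub-E:146 → nearest is Hub-C
2 of the 3 points have Hub-D as nearest.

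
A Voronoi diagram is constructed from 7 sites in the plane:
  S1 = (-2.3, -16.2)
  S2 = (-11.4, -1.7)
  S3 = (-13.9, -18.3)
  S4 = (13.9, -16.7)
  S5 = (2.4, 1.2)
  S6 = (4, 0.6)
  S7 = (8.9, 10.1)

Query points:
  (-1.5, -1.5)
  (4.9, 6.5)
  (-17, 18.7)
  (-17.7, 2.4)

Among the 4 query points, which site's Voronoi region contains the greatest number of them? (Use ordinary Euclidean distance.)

S2

(-1.5, -1.5) — d² to each: S1:216.73, S2:98.05, S3:436, S4:468.2, S5:22.5, S6:34.66, S7:242.72 → nearest is S5
(4.9, 6.5) — d² to each: S1:567.13, S2:332.93, S3:968.48, S4:619.24, S5:34.34, S6:35.62, S7:28.96 → nearest is S7
(-17, 18.7) — d² to each: S1:1434.1, S2:447.52, S3:1378.61, S4:2207.97, S5:682.61, S6:768.61, S7:744.77 → nearest is S2
(-17.7, 2.4) — d² to each: S1:583.12, S2:56.5, S3:442.93, S4:1363.37, S5:405.45, S6:474.13, S7:766.85 → nearest is S2
Tally — S2:2, S5:1, S7:1. S2 captures the most (2).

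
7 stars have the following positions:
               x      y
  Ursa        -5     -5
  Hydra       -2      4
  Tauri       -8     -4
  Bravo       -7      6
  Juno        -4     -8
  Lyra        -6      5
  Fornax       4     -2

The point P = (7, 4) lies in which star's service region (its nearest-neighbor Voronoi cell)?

Compare squared distances (the ordering matches that of the actual distances):
d²(P, Ursa) = (7−(-5))² + (4−(-5))² = 144 + 81 = 225
d²(P, Hydra) = (7−(-2))² + (4−4)² = 81 + 0 = 81
d²(P, Tauri) = (7−(-8))² + (4−(-4))² = 225 + 64 = 289
d²(P, Bravo) = (7−(-7))² + (4−6)² = 196 + 4 = 200
d²(P, Juno) = (7−(-4))² + (4−(-8))² = 121 + 144 = 265
d²(P, Lyra) = (7−(-6))² + (4−5)² = 169 + 1 = 170
d²(P, Fornax) = (7−4)² + (4−(-2))² = 9 + 36 = 45
Minimum is at Fornax.

Fornax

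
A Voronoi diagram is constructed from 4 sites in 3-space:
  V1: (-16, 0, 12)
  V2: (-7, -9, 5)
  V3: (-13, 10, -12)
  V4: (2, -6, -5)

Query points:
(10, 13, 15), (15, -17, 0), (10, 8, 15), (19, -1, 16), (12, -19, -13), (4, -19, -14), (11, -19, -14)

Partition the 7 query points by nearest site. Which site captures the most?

(10, 13, 15) — d² to each: V1:854, V2:873, V3:1267, V4:825 → nearest is V4
(15, -17, 0) — d² to each: V1:1394, V2:573, V3:1657, V4:315 → nearest is V4
(10, 8, 15) — d² to each: V1:749, V2:678, V3:1262, V4:660 → nearest is V4
(19, -1, 16) — d² to each: V1:1242, V2:861, V3:1929, V4:755 → nearest is V4
(12, -19, -13) — d² to each: V1:1770, V2:785, V3:1467, V4:333 → nearest is V4
(4, -19, -14) — d² to each: V1:1437, V2:582, V3:1134, V4:254 → nearest is V4
(11, -19, -14) — d² to each: V1:1766, V2:785, V3:1421, V4:331 → nearest is V4
Tally — V4:7. V4 captures the most (7).

V4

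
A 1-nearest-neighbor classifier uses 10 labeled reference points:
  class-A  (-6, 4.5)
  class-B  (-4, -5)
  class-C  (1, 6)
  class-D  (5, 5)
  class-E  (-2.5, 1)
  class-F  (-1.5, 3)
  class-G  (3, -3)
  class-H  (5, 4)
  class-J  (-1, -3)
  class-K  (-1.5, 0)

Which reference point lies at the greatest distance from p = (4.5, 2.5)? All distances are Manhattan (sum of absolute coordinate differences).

d(p, class-A) = |4.5−(-6)| + |2.5−4.5| = 10.5 + 2 = 12.5
d(p, class-B) = |4.5−(-4)| + |2.5−(-5)| = 8.5 + 7.5 = 16
d(p, class-C) = |4.5−1| + |2.5−6| = 3.5 + 3.5 = 7
d(p, class-D) = |4.5−5| + |2.5−5| = 0.5 + 2.5 = 3
d(p, class-E) = |4.5−(-2.5)| + |2.5−1| = 7 + 1.5 = 8.5
d(p, class-F) = |4.5−(-1.5)| + |2.5−3| = 6 + 0.5 = 6.5
d(p, class-G) = |4.5−3| + |2.5−(-3)| = 1.5 + 5.5 = 7
d(p, class-H) = |4.5−5| + |2.5−4| = 0.5 + 1.5 = 2
d(p, class-J) = |4.5−(-1)| + |2.5−(-3)| = 5.5 + 5.5 = 11
d(p, class-K) = |4.5−(-1.5)| + |2.5−0| = 6 + 2.5 = 8.5
The largest is to class-B.

class-B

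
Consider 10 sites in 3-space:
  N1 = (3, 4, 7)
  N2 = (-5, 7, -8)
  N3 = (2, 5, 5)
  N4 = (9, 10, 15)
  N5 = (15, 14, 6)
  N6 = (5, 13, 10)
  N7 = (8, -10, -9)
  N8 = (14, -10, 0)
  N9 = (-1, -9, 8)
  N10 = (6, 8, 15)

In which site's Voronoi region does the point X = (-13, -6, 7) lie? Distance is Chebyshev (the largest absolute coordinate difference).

d(X,N1) = max(16, 10, 0) = 16
d(X,N2) = max(8, 13, 15) = 15
d(X,N3) = max(15, 11, 2) = 15
d(X,N4) = max(22, 16, 8) = 22
d(X,N5) = max(28, 20, 1) = 28
d(X,N6) = max(18, 19, 3) = 19
d(X,N7) = max(21, 4, 16) = 21
d(X,N8) = max(27, 4, 7) = 27
d(X,N9) = max(12, 3, 1) = 12
d(X, N10) = max(19, 14, 8) = 19
N9 is nearest.

N9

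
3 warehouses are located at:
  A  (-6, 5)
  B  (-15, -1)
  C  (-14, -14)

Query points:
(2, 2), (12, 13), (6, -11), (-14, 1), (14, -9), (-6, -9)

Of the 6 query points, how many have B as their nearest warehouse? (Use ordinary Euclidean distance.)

1

(2, 2) — d² to each: A:73, B:298, C:512 → nearest is A
(12, 13) — d² to each: A:388, B:925, C:1405 → nearest is A
(6, -11) — d² to each: A:400, B:541, C:409 → nearest is A
(-14, 1) — d² to each: A:80, B:5, C:225 → nearest is B
(14, -9) — d² to each: A:596, B:905, C:809 → nearest is A
(-6, -9) — d² to each: A:196, B:145, C:89 → nearest is C
1 of the 6 points has B as nearest.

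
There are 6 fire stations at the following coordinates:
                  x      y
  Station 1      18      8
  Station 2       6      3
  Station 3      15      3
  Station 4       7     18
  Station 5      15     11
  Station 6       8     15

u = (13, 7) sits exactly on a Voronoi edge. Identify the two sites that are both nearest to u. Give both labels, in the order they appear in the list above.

Squared distances from u to each site:
d²(u, Station 1) = (13−18)² + (7−8)² = 25 + 1 = 26
d²(u, Station 2) = (13−6)² + (7−3)² = 49 + 16 = 65
d²(u, Station 3) = (13−15)² + (7−3)² = 4 + 16 = 20
d²(u, Station 4) = (13−7)² + (7−18)² = 36 + 121 = 157
d²(u, Station 5) = (13−15)² + (7−11)² = 4 + 16 = 20
d²(u, Station 6) = (13−8)² + (7−15)² = 25 + 64 = 89
u is equidistant from Station 3 and Station 5 (both at squared distance 20), and every other site is strictly farther — so u lies on the Station 3–Station 5 Voronoi edge.

Station 3 and Station 5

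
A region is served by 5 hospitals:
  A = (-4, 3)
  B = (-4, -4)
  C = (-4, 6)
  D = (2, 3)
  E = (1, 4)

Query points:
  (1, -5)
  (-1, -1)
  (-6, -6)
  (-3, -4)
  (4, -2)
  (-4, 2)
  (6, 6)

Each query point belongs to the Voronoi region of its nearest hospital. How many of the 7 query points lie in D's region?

(1, -5) — d² to each: A:89, B:26, C:146, D:65, E:81 → nearest is B
(-1, -1) — d² to each: A:25, B:18, C:58, D:25, E:29 → nearest is B
(-6, -6) — d² to each: A:85, B:8, C:148, D:145, E:149 → nearest is B
(-3, -4) — d² to each: A:50, B:1, C:101, D:74, E:80 → nearest is B
(4, -2) — d² to each: A:89, B:68, C:128, D:29, E:45 → nearest is D
(-4, 2) — d² to each: A:1, B:36, C:16, D:37, E:29 → nearest is A
(6, 6) — d² to each: A:109, B:200, C:100, D:25, E:29 → nearest is D
2 of the 7 points have D as nearest.

2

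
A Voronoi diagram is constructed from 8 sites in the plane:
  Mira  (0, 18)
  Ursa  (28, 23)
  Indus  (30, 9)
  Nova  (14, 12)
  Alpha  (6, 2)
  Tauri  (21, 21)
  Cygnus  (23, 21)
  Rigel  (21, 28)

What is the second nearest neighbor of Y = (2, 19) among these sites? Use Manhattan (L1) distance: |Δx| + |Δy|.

d(Y, Mira) = |2−0| + |19−18| = 2 + 1 = 3
d(Y, Ursa) = |2−28| + |19−23| = 26 + 4 = 30
d(Y, Indus) = |2−30| + |19−9| = 28 + 10 = 38
d(Y, Nova) = |2−14| + |19−12| = 12 + 7 = 19
d(Y, Alpha) = |2−6| + |19−2| = 4 + 17 = 21
d(Y, Tauri) = |2−21| + |19−21| = 19 + 2 = 21
d(Y, Cygnus) = |2−23| + |19−21| = 21 + 2 = 23
d(Y, Rigel) = |2−21| + |19−28| = 19 + 9 = 28
Sorted ascending: Mira, Nova, Alpha, … — the second-nearest is Nova.

Nova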